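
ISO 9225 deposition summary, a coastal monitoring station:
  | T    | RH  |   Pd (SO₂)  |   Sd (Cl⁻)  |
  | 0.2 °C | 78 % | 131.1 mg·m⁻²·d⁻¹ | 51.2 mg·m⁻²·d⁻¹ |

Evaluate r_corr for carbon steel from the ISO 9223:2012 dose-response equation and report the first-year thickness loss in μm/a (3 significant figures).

carbon steel: f(T) = +0.150·(T−10) [T≤10 °C] = -1.4700
  SO₂ term: 1.77·131.1^0.52·exp(0.02·78-1.4700) = 24.45
  Cl⁻ term: 0.102·51.2^0.62·exp(0.033·78+0.04·0.2) = 15.48
  r_corr = 24.45 + 15.48 = 39.92 μm/a

r_corr = 39.9 μm/a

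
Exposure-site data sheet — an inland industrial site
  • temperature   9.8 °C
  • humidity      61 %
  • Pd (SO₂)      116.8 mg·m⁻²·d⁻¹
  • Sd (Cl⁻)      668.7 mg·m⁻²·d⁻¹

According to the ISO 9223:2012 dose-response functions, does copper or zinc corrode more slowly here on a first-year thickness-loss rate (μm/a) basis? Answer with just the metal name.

copper

copper: f(T) = +0.126·(T−10) [T≤10 °C] = -0.0252
  Pd branch = 0.0053·Pd^0.26·e^(0.059·RH+f) = 0.6515 μm/a
  Cl⁻ term: 0.01025·668.7^0.27·exp(0.036·61+0.049·9.8) = 0.8626
  r_corr = 0.6515 + 0.8626 = 1.514 μm/a
zinc: temperature factor f = +0.038·(-0.2) = -0.0076
  SO₂ term: 0.0129·116.8^0.44·exp(0.046·61-0.0076) = 1.72
  Cl⁻ term: 0.0175·668.7^0.57·exp(0.008·61+0.085·9.8) = 2.674
  sum: 1.72 + 2.674 → r_corr = 4.394 μm/a
Ordering by μm/a: zinc (4.39) > copper (1.51)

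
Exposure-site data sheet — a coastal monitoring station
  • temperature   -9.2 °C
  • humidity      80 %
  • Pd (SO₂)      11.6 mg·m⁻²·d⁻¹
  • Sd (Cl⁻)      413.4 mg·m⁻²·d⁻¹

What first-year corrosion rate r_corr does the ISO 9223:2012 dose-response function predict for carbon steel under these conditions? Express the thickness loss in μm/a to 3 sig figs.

carbon steel: T≤10 °C ⇒ hinge +0.150·(-9.2−10) = -2.8800
  sulphur-dioxide contribution → 1.76 μm/a
  chloride contribution → 41.44 μm/a
  ⇒ r_corr(carbon steel) = 43.2 μm/a

r_corr = 43.2 μm/a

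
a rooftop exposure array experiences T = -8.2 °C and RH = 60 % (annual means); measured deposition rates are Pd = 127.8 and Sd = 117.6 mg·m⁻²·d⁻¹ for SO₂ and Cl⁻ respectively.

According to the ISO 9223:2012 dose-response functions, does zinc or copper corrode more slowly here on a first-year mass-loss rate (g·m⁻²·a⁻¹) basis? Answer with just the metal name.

copper

zinc: f(T) = +0.038·(T−10) [T≤10 °C] = -0.6916
  sulphur-dioxide contribution → 0.8625 μm/a
  chloride contribution → 0.2133 μm/a
  ⇒ r_corr(zinc) = 1.076 μm/a
  mass loss = 1.076 μm/a × 7.14 g/cm³ = 7.681 g·m⁻²·a⁻¹
copper: T≤10 °C ⇒ hinge +0.126·(-8.2−10) = -2.2932
  sulphur-dioxide contribution → 0.06508 μm/a
  chloride contribution → 0.2154 μm/a
  total first-year rate 0.2805 μm/a
  mass loss = 0.2805 μm/a × 8.96 g/cm³ = 2.513 g·m⁻²·a⁻¹
Ordering by g·m⁻²·a⁻¹: zinc (7.68) > copper (2.51)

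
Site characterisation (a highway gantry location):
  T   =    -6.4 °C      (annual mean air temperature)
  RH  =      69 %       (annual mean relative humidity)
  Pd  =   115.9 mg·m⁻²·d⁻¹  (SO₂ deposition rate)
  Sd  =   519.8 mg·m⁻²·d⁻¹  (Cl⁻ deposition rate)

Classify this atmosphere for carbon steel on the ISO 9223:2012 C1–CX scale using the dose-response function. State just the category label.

C3

carbon steel: temperature factor f = +0.150·(-16.4) = -2.4600
  sulphur-dioxide contribution → 7.116 μm/a
  chloride contribution → 37.16 μm/a
  total first-year rate 44.28 μm/a
44.3 μm/a falls in (25, 50] for carbon steel → category C3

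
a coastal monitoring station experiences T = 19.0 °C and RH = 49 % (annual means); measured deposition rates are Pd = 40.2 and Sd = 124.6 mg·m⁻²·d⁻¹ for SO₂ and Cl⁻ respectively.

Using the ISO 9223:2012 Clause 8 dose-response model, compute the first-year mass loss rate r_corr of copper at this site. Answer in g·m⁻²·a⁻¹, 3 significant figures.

r_corr = 6.09 g·m⁻²·a⁻¹

copper: temperature factor f = -0.080·(9.0) = -0.7200
  sulphur-dioxide contribution → 0.1214 μm/a
  chloride contribution → 0.5584 μm/a
  ⇒ r_corr(copper) = 0.6798 μm/a
Convert to mass loss: 0.6798 μm/a × 8.96 g/cm³ = 6.091 g·m⁻²·a⁻¹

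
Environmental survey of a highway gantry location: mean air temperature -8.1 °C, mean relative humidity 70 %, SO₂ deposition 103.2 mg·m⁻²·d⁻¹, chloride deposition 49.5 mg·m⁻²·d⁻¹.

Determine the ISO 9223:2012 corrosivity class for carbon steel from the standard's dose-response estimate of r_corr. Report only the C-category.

C2

carbon steel: f(T) = +0.150·(T−10) [T≤10 °C] = -2.7150
  sulphur-dioxide contribution → 5.297 μm/a
  chloride contribution → 8.351 μm/a
  total first-year rate 13.65 μm/a
ISO 9223 Table 2 (carbon steel): 1.3 < 13.6 ≤ 25 μm/a ⇒ C2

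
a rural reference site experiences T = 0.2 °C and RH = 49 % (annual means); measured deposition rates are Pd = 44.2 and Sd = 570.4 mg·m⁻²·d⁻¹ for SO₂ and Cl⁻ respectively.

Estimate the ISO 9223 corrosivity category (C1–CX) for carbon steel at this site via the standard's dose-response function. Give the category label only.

C3

carbon steel: f(T) = +0.150·(T−10) [T≤10 °C] = -1.4700
  Pd branch = 1.77·Pd^0.52·e^(0.02·RH+f) = 7.777 μm/a
  Sd branch = 0.102·Sd^0.62·e^(0.033·RH+0.04·T) = 26.49 μm/a
  r_corr = 7.777 + 26.49 = 34.27 μm/a
34.3 μm/a falls in (25, 50] for carbon steel → category C3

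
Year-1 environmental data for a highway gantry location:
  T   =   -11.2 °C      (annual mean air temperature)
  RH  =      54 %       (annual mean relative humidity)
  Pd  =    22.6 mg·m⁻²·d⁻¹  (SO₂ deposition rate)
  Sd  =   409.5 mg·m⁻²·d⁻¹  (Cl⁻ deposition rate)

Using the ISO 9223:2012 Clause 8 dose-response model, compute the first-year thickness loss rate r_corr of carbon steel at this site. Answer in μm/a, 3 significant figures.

carbon steel: temperature factor f = +0.150·(-21.2) = -3.1800
  Pd branch = 1.77·Pd^0.52·e^(0.02·RH+f) = 1.097 μm/a
  Cl⁻ term: 0.102·409.5^0.62·exp(0.033·54+0.04·-11.2) = 16.13
  sum: 1.097 + 16.13 → r_corr = 17.22 μm/a

r_corr = 17.2 μm/a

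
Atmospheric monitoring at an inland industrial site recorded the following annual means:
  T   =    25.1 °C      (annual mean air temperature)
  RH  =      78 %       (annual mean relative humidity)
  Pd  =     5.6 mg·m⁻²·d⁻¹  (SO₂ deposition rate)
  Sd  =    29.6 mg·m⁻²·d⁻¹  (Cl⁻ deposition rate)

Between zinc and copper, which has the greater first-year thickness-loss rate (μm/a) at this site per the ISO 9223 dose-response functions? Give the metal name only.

zinc

zinc: T>10 °C ⇒ hinge -0.071·(25.1−10) = -1.0721
  Pd branch = 0.0129·Pd^0.44·e^(0.046·RH+f) = 0.3407 μm/a
  Cl⁻ term: 0.0175·29.6^0.57·exp(0.008·78+0.085·25.1) = 1.902
  sum: 0.3407 + 1.902 → r_corr = 2.243 μm/a
copper: T>10 °C ⇒ hinge -0.080·(25.1−10) = -1.2080
  Pd branch = 0.0053·Pd^0.26·e^(0.059·RH+f) = 0.2471 μm/a
  Cl⁻ term: 0.01025·29.6^0.27·exp(0.036·78+0.049·25.1) = 1.451
  r_corr = 0.2471 + 1.451 = 1.698 μm/a
Ordering by μm/a: zinc (2.24) > copper (1.7)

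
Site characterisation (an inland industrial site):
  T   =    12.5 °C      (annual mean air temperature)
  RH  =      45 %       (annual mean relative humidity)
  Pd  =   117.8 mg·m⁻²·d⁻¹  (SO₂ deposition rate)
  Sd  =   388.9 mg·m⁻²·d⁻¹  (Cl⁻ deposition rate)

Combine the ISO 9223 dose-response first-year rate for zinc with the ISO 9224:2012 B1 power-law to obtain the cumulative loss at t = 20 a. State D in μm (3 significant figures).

D(20) = 32.8 μm

zinc: T>10 °C ⇒ hinge -0.071·(12.5−10) = -0.1775
  SO₂ term: 0.0129·117.8^0.44·exp(0.046·45-0.1775) = 0.6979
  Cl⁻ term: 0.0175·388.9^0.57·exp(0.008·45+0.085·12.5) = 2.173
  r_corr = 0.6979 + 2.173 = 2.871 μm/a
Long-term exponent b (ISO 9224 Table 2, B1) = 0.813
  D(20) = 2.871 × 20^0.813 = 2.871 × 11.42 = 32.79 μm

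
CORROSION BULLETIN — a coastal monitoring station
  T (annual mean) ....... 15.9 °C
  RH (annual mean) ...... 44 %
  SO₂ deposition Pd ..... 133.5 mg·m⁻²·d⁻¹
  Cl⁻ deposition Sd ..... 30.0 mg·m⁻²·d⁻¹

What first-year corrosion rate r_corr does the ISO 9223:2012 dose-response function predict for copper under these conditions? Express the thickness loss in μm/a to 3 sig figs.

copper: temperature factor f = -0.080·(5.9) = -0.4720
  SO₂ term: 0.0053·133.5^0.26·exp(0.059·44-0.4720) = 0.1582
  Sd branch = 0.01025·Sd^0.27·e^(0.036·RH+0.049·T) = 0.2728 μm/a
  r_corr = 0.1582 + 0.2728 = 0.431 μm/a

r_corr = 0.431 μm/a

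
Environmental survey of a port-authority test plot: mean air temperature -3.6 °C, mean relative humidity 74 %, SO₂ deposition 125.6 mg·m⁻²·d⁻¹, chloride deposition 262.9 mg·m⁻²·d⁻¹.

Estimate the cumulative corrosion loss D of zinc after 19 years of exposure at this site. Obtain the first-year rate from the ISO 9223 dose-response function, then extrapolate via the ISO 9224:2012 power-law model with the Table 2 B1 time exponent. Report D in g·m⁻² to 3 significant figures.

zinc: T≤10 °C ⇒ hinge +0.038·(-3.6−10) = -0.5168
  Pd branch = 0.0129·Pd^0.44·e^(0.046·RH+f) = 1.941 μm/a
  Cl⁻ term: 0.0175·262.9^0.57·exp(0.008·74+0.085·-3.6) = 0.5579
  sum: 1.941 + 0.5579 → r_corr = 2.499 μm/a
ISO 9224: D(t) = r_corr · t^b with b = 0.813 (zinc, B1)
  D(19) = 2.499 × 19^0.813 = 2.499 × 10.96 = 27.38 μm
  Mass loss = 27.38 μm × 7.14 g/cm³ = 195.5 g·m⁻²

D(19) = 195 g·m⁻²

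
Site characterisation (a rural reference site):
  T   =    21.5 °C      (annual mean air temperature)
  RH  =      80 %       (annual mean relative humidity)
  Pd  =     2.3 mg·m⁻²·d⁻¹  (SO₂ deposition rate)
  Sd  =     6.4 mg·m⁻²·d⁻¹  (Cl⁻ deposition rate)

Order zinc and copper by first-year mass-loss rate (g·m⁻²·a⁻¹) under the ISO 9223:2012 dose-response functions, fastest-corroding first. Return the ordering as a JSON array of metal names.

zinc: T>10 °C ⇒ hinge -0.071·(21.5−10) = -0.8165
  sulphur-dioxide contribution → 0.3261 μm/a
  chloride contribution → 0.5945 μm/a
  ⇒ r_corr(zinc) = 0.9206 μm/a
  mass loss = 0.9206 μm/a × 7.14 g/cm³ = 6.573 g·m⁻²·a⁻¹
copper: f(T) = -0.080·(T−10) [T>10 °C] = -0.9200
  sulphur-dioxide contribution → 0.2942 μm/a
  chloride contribution → 0.8644 μm/a
  total first-year rate 1.159 μm/a
  mass loss = 1.159 μm/a × 8.96 g/cm³ = 10.38 g·m⁻²·a⁻¹
Ordering by g·m⁻²·a⁻¹: copper (10.4) > zinc (6.57)

["copper", "zinc"]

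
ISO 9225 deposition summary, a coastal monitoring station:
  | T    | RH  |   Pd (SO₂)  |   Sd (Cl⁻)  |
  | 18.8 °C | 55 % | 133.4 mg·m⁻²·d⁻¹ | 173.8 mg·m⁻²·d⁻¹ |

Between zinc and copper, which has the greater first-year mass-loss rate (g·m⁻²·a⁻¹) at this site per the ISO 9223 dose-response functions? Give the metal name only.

zinc: f(T) = -0.071·(T−10) [T>10 °C] = -0.6248
  SO₂ term: 0.0129·133.4^0.44·exp(0.046·55-0.6248) = 0.7466
  Sd branch = 0.0175·Sd^0.57·e^(0.008·RH+0.085·T) = 2.541 μm/a
  sum: 0.7466 + 2.541 → r_corr = 3.287 μm/a
  mass loss = 3.287 μm/a × 7.14 g/cm³ = 23.47 g·m⁻²·a⁻¹
copper: T>10 °C ⇒ hinge -0.080·(18.8−10) = -0.7040
  SO₂ term: 0.0053·133.4^0.26·exp(0.059·55-0.7040) = 0.2401
  Cl⁻ term: 0.01025·173.8^0.27·exp(0.036·55+0.049·18.8) = 0.7508
  r_corr = 0.2401 + 0.7508 = 0.9909 μm/a
  mass loss = 0.9909 μm/a × 8.96 g/cm³ = 8.878 g·m⁻²·a⁻¹
Ordering by g·m⁻²·a⁻¹: zinc (23.5) > copper (8.88)

zinc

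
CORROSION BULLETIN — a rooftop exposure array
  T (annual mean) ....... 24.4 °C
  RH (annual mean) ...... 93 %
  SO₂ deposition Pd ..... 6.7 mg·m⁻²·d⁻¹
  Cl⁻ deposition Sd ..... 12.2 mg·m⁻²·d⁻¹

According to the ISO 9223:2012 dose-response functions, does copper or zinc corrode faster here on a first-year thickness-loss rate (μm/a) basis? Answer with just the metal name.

copper

copper: T>10 °C ⇒ hinge -0.080·(24.4−10) = -1.1520
  Pd branch = 0.0053·Pd^0.26·e^(0.059·RH+f) = 0.6633 μm/a
  Sd branch = 0.01025·Sd^0.27·e^(0.036·RH+0.049·T) = 1.894 μm/a
  sum: 0.6633 + 1.894 → r_corr = 2.557 μm/a
zinc: T>10 °C ⇒ hinge -0.071·(24.4−10) = -1.0224
  SO₂ term: 0.0129·6.7^0.44·exp(0.046·93-1.0224) = 0.7726
  Sd branch = 0.0175·Sd^0.57·e^(0.008·RH+0.085·T) = 1.219 μm/a
  sum: 0.7726 + 1.219 → r_corr = 1.992 μm/a
Ordering by μm/a: copper (2.56) > zinc (1.99)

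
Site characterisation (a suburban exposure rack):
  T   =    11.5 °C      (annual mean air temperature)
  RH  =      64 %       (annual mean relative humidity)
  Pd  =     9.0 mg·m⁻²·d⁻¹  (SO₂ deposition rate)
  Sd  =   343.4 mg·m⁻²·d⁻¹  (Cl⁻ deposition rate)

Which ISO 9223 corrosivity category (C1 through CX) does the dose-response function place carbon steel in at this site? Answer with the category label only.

C4

carbon steel: temperature factor f = -0.054·(1.5) = -0.0810
  Pd branch = 1.77·Pd^0.52·e^(0.02·RH+f) = 18.4 μm/a
  Sd branch = 0.102·Sd^0.62·e^(0.033·RH+0.04·T) = 49.87 μm/a
  sum: 18.4 + 49.87 → r_corr = 68.27 μm/a
68.3 μm/a falls in (50, 80] for carbon steel → category C4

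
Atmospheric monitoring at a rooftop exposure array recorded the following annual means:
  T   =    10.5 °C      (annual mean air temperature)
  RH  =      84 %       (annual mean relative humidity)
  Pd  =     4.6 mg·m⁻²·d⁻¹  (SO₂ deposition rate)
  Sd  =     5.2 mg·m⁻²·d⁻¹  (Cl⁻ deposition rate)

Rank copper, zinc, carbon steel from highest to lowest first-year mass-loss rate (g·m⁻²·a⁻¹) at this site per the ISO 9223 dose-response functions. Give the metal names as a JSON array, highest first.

copper: f(T) = -0.080·(T−10) [T>10 °C] = -0.0400
  SO₂ term: 0.0053·4.6^0.26·exp(0.059·84-0.0400) = 1.075
  Sd branch = 0.01025·Sd^0.27·e^(0.036·RH+0.049·T) = 0.5505 μm/a
  sum: 1.075 + 0.5505 → r_corr = 1.626 μm/a
  mass loss = 1.626 μm/a × 8.96 g/cm³ = 14.57 g·m⁻²·a⁻¹
zinc: T>10 °C ⇒ hinge -0.071·(10.5−10) = -0.0355
  SO₂ term: 0.0129·4.6^0.44·exp(0.046·84-0.0355) = 1.161
  Sd branch = 0.0175·Sd^0.57·e^(0.008·RH+0.085·T) = 0.2141 μm/a
  sum: 1.161 + 0.2141 → r_corr = 1.375 μm/a
  mass loss = 1.375 μm/a × 7.14 g/cm³ = 9.819 g·m⁻²·a⁻¹
carbon steel: temperature factor f = -0.054·(0.5) = -0.0270
  Pd branch = 1.77·Pd^0.52·e^(0.02·RH+f) = 20.44 μm/a
  Sd branch = 0.102·Sd^0.62·e^(0.033·RH+0.04·T) = 6.899 μm/a
  sum: 20.44 + 6.899 → r_corr = 27.34 μm/a
  mass loss = 27.34 μm/a × 7.85 g/cm³ = 214.6 g·m⁻²·a⁻¹
Ordering by g·m⁻²·a⁻¹: carbon steel (215) > copper (14.6) > zinc (9.82)

["carbon steel", "copper", "zinc"]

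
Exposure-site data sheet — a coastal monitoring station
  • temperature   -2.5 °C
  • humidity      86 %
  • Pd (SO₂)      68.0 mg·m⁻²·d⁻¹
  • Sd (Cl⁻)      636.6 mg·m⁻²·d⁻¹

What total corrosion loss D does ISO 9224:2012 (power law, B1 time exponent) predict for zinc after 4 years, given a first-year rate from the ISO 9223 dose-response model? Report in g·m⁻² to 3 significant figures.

zinc: temperature factor f = +0.038·(-12.5) = -0.4750
  Pd branch = 0.0129·Pd^0.44·e^(0.046·RH+f) = 2.683 μm/a
  Sd branch = 0.0175·Sd^0.57·e^(0.008·RH+0.085·T) = 1.116 μm/a
  r_corr = 2.683 + 1.116 = 3.8 μm/a
ISO 9224: D(t) = r_corr · t^b with b = 0.813 (zinc, B1)
  D(4) = 3.8 × 4^0.813 = 3.8 × 3.087 = 11.73 μm
  Mass loss = 11.73 μm × 7.14 g/cm³ = 83.73 g·m⁻²

D(4) = 83.7 g·m⁻²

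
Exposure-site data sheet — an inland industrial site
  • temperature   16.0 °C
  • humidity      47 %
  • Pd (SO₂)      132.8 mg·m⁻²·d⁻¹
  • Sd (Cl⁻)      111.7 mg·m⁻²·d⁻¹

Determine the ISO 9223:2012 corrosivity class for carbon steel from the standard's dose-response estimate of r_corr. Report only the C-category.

carbon steel: temperature factor f = -0.054·(6.0) = -0.3240
  sulphur-dioxide contribution → 41.64 μm/a
  chloride contribution → 16.98 μm/a
  ⇒ r_corr(carbon steel) = 58.62 μm/a
ISO 9223 Table 2 (carbon steel): 50 < 58.6 ≤ 80 μm/a ⇒ C4

C4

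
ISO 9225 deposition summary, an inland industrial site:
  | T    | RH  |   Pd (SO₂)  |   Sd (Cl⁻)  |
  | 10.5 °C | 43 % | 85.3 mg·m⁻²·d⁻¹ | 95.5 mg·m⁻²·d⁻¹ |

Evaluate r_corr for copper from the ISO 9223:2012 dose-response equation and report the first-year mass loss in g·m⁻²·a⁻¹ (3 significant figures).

copper: f(T) = -0.080·(T−10) [T>10 °C] = -0.0400
  Pd branch = 0.0053·Pd^0.26·e^(0.059·RH+f) = 0.2045 μm/a
  Sd branch = 0.01025·Sd^0.27·e^(0.036·RH+0.049·T) = 0.2761 μm/a
  r_corr = 0.2045 + 0.2761 = 0.4806 μm/a
Convert to mass loss: 0.4806 μm/a × 8.96 g/cm³ = 4.306 g·m⁻²·a⁻¹

r_corr = 4.31 g·m⁻²·a⁻¹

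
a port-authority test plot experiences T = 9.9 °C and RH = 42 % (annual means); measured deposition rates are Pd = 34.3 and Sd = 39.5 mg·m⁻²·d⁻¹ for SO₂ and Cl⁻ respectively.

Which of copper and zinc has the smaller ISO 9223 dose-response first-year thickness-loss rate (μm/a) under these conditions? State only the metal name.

copper

copper: f(T) = +0.126·(T−10) [T≤10 °C] = -0.0126
  SO₂ term: 0.0053·34.3^0.26·exp(0.059·42-0.0126) = 0.1564
  Cl⁻ term: 0.01025·39.5^0.27·exp(0.036·42+0.049·9.9) = 0.2038
  sum: 0.1564 + 0.2038 → r_corr = 0.3601 μm/a
zinc: T≤10 °C ⇒ hinge +0.038·(9.9−10) = -0.0038
  Pd branch = 0.0129·Pd^0.44·e^(0.046·RH+f) = 0.4203 μm/a
  Cl⁻ term: 0.0175·39.5^0.57·exp(0.008·42+0.085·9.9) = 0.4618
  r_corr = 0.4203 + 0.4618 = 0.8821 μm/a
Ordering by μm/a: zinc (0.882) > copper (0.36)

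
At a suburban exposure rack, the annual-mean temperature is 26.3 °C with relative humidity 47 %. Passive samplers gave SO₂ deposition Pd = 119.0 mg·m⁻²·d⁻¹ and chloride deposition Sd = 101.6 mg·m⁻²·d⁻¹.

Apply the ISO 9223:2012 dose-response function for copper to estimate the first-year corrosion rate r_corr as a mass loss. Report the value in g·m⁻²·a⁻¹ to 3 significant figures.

r_corr = 7.02 g·m⁻²·a⁻¹

copper: f(T) = -0.080·(T−10) [T>10 °C] = -1.3040
  Pd branch = 0.0053·Pd^0.26·e^(0.059·RH+f) = 0.07978 μm/a
  Cl⁻ term: 0.01025·101.6^0.27·exp(0.036·47+0.049·26.3) = 0.7032
  sum: 0.07978 + 0.7032 → r_corr = 0.783 μm/a
Convert to mass loss: 0.783 μm/a × 8.96 g/cm³ = 7.016 g·m⁻²·a⁻¹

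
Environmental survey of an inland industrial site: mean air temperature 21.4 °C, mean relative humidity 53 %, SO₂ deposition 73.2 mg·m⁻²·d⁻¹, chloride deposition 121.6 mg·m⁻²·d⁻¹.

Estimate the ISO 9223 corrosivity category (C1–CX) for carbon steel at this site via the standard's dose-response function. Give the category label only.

C4

carbon steel: f(T) = -0.054·(T−10) [T>10 °C] = -0.6156
  SO₂ term: 1.77·73.2^0.52·exp(0.02·53-0.6156) = 25.73
  Cl⁻ term: 0.102·121.6^0.62·exp(0.033·53+0.04·21.4) = 27.08
  sum: 25.73 + 27.08 → r_corr = 52.81 μm/a
52.8 μm/a falls in (50, 80] for carbon steel → category C4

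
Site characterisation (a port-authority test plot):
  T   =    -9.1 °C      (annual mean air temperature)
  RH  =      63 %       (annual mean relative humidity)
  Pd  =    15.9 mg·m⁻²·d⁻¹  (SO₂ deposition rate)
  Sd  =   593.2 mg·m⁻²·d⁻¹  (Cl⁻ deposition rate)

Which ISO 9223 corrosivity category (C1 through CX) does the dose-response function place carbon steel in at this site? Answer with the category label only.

C3

carbon steel: T≤10 °C ⇒ hinge +0.150·(-9.1−10) = -2.8650
  Pd branch = 1.77·Pd^0.52·e^(0.02·RH+f) = 1.499 μm/a
  Sd branch = 0.102·Sd^0.62·e^(0.033·RH+0.04·T) = 29.7 μm/a
  r_corr = 1.499 + 29.7 = 31.2 μm/a
ISO 9223 Table 2 (carbon steel): 25 < 31.2 ≤ 50 μm/a ⇒ C3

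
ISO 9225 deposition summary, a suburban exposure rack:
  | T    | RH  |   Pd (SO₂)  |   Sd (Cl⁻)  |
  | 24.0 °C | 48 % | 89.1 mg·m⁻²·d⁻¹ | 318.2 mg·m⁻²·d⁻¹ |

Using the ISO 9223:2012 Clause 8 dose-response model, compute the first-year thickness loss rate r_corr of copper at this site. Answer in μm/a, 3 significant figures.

r_corr = 0.981 μm/a

copper: f(T) = -0.080·(T−10) [T>10 °C] = -1.1200
  SO₂ term: 0.0053·89.1^0.26·exp(0.059·48-1.1200) = 0.09435
  Sd branch = 0.01025·Sd^0.27·e^(0.036·RH+0.049·T) = 0.8864 μm/a
  r_corr = 0.09435 + 0.8864 = 0.9808 μm/a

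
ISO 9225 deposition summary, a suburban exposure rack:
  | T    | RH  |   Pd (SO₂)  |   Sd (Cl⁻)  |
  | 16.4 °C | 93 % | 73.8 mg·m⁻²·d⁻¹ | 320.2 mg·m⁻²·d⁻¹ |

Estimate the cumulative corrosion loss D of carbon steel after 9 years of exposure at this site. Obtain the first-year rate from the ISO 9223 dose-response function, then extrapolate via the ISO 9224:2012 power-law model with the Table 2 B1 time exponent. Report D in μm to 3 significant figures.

carbon steel: T>10 °C ⇒ hinge -0.054·(16.4−10) = -0.3456
  Pd branch = 1.77·Pd^0.52·e^(0.02·RH+f) = 75.35 μm/a
  Cl⁻ term: 0.102·320.2^0.62·exp(0.033·93+0.04·16.4) = 151.3
  r_corr = 75.35 + 151.3 = 226.6 μm/a
ISO 9224: D(t) = r_corr · t^b with b = 0.523 (carbon steel, B1)
  D(9) = 226.6 × 9^0.523 = 226.6 × 3.156 = 715 μm

D(9) = 715 μm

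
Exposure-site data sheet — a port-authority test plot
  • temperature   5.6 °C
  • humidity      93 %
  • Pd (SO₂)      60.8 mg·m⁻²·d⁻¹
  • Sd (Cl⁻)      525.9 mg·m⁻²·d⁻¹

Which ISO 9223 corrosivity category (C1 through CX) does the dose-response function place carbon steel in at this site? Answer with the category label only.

carbon steel: temperature factor f = +0.150·(-4.4) = -0.6600
  SO₂ term: 1.77·60.8^0.52·exp(0.02·93-0.6600) = 49.75
  Cl⁻ term: 0.102·525.9^0.62·exp(0.033·93+0.04·5.6) = 133.6
  r_corr = 49.75 + 133.6 = 183.3 μm/a
ISO 9223 Table 2 (carbon steel): 80 < 183 ≤ 200 μm/a ⇒ C5

C5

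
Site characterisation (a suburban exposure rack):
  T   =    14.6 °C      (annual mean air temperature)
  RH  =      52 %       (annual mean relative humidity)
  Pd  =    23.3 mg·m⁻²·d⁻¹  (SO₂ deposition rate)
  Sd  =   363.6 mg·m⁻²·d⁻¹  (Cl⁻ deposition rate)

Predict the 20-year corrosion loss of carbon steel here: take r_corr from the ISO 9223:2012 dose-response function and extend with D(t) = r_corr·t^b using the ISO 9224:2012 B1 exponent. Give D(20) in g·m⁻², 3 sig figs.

D(20) = 2.24e+03 g·m⁻²

carbon steel: temperature factor f = -0.054·(4.6) = -0.2484
  sulphur-dioxide contribution → 20.08 μm/a
  chloride contribution → 39.36 μm/a
  total first-year rate 59.44 μm/a
ISO 9224: D(t) = r_corr · t^b with b = 0.523 (carbon steel, B1)
  D(20) = 59.44 × 20^0.523 = 59.44 × 4.791 = 284.8 μm
  Mass loss = 284.8 μm × 7.85 g/cm³ = 2236 g·m⁻²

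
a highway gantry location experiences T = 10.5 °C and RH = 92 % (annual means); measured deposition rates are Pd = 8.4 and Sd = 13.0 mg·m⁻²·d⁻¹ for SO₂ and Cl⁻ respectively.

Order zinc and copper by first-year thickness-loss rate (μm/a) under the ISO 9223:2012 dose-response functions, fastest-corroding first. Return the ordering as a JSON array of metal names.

zinc: temperature factor f = -0.071·(0.5) = -0.0355
  Pd branch = 0.0129·Pd^0.44·e^(0.046·RH+f) = 2.187 μm/a
  Sd branch = 0.0175·Sd^0.57·e^(0.008·RH+0.085·T) = 0.3848 μm/a
  r_corr = 2.187 + 0.3848 = 2.572 μm/a
copper: temperature factor f = -0.080·(0.5) = -0.0400
  SO₂ term: 0.0053·8.4^0.26·exp(0.059·92-0.0400) = 2.016
  Cl⁻ term: 0.01025·13.0^0.27·exp(0.036·92+0.049·10.5) = 0.9404
  r_corr = 2.016 + 0.9404 = 2.957 μm/a
Ordering by μm/a: copper (2.96) > zinc (2.57)

["copper", "zinc"]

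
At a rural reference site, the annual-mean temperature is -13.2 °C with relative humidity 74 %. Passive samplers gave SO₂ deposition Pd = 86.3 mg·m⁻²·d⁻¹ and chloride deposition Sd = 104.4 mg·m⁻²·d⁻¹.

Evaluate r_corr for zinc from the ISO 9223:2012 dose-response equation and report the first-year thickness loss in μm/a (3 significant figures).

r_corr = 1.29 μm/a

zinc: temperature factor f = +0.038·(-23.2) = -0.8816
  Pd branch = 0.0129·Pd^0.44·e^(0.046·RH+f) = 1.143 μm/a
  Sd branch = 0.0175·Sd^0.57·e^(0.008·RH+0.085·T) = 0.1457 μm/a
  sum: 1.143 + 0.1457 → r_corr = 1.288 μm/a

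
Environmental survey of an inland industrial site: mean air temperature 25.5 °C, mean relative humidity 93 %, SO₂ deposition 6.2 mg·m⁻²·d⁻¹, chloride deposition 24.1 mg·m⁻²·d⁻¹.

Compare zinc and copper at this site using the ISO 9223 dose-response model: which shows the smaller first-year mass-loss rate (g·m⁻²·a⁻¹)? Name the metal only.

zinc: temperature factor f = -0.071·(15.5) = -1.1005
  SO₂ term: 0.0129·6.2^0.44·exp(0.046·93-1.1005) = 0.6906
  Sd branch = 0.0175·Sd^0.57·e^(0.008·RH+0.085·T) = 1.973 μm/a
  sum: 0.6906 + 1.973 → r_corr = 2.664 μm/a
  mass loss = 2.664 μm/a × 7.14 g/cm³ = 19.02 g·m⁻²·a⁻¹
copper: temperature factor f = -0.080·(15.5) = -1.2400
  Pd branch = 0.0053·Pd^0.26·e^(0.059·RH+f) = 0.5953 μm/a
  Cl⁻ term: 0.01025·24.1^0.27·exp(0.036·93+0.049·25.5) = 2.402
  r_corr = 0.5953 + 2.402 = 2.997 μm/a
  mass loss = 2.997 μm/a × 8.96 g/cm³ = 26.85 g·m⁻²·a⁻¹
Ordering by g·m⁻²·a⁻¹: copper (26.9) > zinc (19)

zinc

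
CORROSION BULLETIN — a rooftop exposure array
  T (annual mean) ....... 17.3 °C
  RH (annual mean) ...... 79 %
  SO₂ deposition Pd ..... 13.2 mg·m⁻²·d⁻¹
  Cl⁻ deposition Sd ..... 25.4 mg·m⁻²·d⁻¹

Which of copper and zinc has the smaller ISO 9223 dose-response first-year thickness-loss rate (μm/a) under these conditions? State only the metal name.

copper

copper: temperature factor f = -0.080·(7.3) = -0.5840
  Pd branch = 0.0053·Pd^0.26·e^(0.059·RH+f) = 0.6113 μm/a
  Cl⁻ term: 0.01025·25.4^0.27·exp(0.036·79+0.049·17.3) = 0.9847
  sum: 0.6113 + 0.9847 → r_corr = 1.596 μm/a
zinc: T>10 °C ⇒ hinge -0.071·(17.3−10) = -0.5183
  SO₂ term: 0.0129·13.2^0.44·exp(0.046·79-0.5183) = 0.9053
  Sd branch = 0.0175·Sd^0.57·e^(0.008·RH+0.085·T) = 0.9055 μm/a
  sum: 0.9053 + 0.9055 → r_corr = 1.811 μm/a
Ordering by μm/a: zinc (1.81) > copper (1.6)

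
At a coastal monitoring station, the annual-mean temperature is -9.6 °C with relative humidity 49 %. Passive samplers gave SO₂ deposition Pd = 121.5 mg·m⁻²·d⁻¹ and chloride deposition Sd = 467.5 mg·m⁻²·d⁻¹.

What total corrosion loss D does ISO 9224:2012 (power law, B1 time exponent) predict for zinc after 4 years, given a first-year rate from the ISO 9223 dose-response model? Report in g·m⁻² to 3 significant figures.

D(4) = 19.0 g·m⁻²

zinc: f(T) = +0.038·(T−10) [T≤10 °C] = -0.7448
  Pd branch = 0.0129·Pd^0.44·e^(0.046·RH+f) = 0.4822 μm/a
  Cl⁻ term: 0.0175·467.5^0.57·exp(0.008·49+0.085·-9.6) = 0.3808
  sum: 0.4822 + 0.3808 → r_corr = 0.863 μm/a
Power-law: D(4) = r_corr · 4^0.813
  D(4) = 0.863 × 4^0.813 = 0.863 × 3.087 = 2.664 μm
  Mass loss = 2.664 μm × 7.14 g/cm³ = 19.02 g·m⁻²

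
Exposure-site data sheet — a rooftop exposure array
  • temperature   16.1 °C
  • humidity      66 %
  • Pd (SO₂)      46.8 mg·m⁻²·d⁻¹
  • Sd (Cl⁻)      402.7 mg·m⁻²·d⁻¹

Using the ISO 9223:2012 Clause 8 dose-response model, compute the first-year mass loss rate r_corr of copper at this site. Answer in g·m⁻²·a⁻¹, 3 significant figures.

r_corr = 14.9 g·m⁻²·a⁻¹

copper: f(T) = -0.080·(T−10) [T>10 °C] = -0.4880
  sulphur-dioxide contribution → 0.4343 μm/a
  chloride contribution → 1.226 μm/a
  ⇒ r_corr(copper) = 1.66 μm/a
Convert to mass loss: 1.66 μm/a × 8.96 g/cm³ = 14.88 g·m⁻²·a⁻¹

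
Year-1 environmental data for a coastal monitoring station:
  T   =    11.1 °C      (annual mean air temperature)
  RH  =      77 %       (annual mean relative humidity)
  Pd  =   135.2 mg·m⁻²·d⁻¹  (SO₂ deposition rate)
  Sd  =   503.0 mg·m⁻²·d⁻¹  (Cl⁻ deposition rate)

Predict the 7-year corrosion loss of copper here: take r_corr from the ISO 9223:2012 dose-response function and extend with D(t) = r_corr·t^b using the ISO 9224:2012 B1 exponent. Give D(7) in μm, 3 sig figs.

copper: T>10 °C ⇒ hinge -0.080·(11.1−10) = -0.0880
  sulphur-dioxide contribution → 1.633 μm/a
  chloride contribution → 1.514 μm/a
  total first-year rate 3.148 μm/a
ISO 9224: D(t) = r_corr · t^b with b = 0.667 (copper, B1)
  D(7) = 3.148 × 7^0.667 = 3.148 × 3.662 = 11.53 μm

D(7) = 11.5 μm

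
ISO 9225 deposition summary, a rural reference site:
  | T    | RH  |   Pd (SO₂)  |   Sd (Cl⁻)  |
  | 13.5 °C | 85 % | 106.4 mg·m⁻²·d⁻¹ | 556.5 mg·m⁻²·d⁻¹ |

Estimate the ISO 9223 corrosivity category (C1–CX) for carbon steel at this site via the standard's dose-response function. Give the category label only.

CX

carbon steel: f(T) = -0.054·(T−10) [T>10 °C] = -0.1890
  sulphur-dioxide contribution → 90.82 μm/a
  chloride contribution → 145.7 μm/a
  ⇒ r_corr(carbon steel) = 236.5 μm/a
237 μm/a falls in (200, 700] for carbon steel → category CX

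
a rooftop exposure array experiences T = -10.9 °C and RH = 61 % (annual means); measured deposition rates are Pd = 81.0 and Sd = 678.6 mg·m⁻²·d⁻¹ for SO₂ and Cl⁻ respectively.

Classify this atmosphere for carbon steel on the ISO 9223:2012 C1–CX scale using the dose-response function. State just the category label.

carbon steel: temperature factor f = +0.150·(-20.9) = -3.1350
  sulphur-dioxide contribution → 2.563 μm/a
  chloride contribution → 28.12 μm/a
  total first-year rate 30.69 μm/a
ISO 9223 Table 2 (carbon steel): 25 < 30.7 ≤ 50 μm/a ⇒ C3

C3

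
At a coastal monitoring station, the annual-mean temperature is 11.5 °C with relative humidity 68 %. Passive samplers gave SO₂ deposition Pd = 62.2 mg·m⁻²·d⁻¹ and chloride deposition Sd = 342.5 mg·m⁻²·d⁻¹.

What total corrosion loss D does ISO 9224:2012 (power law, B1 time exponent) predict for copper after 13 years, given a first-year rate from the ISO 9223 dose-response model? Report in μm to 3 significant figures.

copper: f(T) = -0.080·(T−10) [T>10 °C] = -0.1200
  sulphur-dioxide contribution → 0.7602 μm/a
  chloride contribution → 1.007 μm/a
  ⇒ r_corr(copper) = 1.767 μm/a
Long-term exponent b (ISO 9224 Table 2, B1) = 0.667
  D(13) = 1.767 × 13^0.667 = 1.767 × 5.534 = 9.778 μm

D(13) = 9.78 μm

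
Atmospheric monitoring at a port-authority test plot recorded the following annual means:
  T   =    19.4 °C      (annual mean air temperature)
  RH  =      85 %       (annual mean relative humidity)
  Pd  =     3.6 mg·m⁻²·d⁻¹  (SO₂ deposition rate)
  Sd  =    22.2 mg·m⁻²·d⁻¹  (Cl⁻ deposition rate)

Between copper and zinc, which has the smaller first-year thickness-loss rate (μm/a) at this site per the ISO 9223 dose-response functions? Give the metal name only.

zinc

copper: f(T) = -0.080·(T−10) [T>10 °C] = -0.7520
  Pd branch = 0.0053·Pd^0.26·e^(0.059·RH+f) = 0.5252 μm/a
  Cl⁻ term: 0.01025·22.2^0.27·exp(0.036·85+0.049·19.4) = 1.306
  r_corr = 0.5252 + 1.306 = 1.831 μm/a
zinc: f(T) = -0.071·(T−10) [T>10 °C] = -0.6674
  Pd branch = 0.0129·Pd^0.44·e^(0.046·RH+f) = 0.5802 μm/a
  Cl⁻ term: 0.0175·22.2^0.57·exp(0.008·85+0.085·19.4) = 1.052
  r_corr = 0.5802 + 1.052 = 1.632 μm/a
Ordering by μm/a: copper (1.83) > zinc (1.63)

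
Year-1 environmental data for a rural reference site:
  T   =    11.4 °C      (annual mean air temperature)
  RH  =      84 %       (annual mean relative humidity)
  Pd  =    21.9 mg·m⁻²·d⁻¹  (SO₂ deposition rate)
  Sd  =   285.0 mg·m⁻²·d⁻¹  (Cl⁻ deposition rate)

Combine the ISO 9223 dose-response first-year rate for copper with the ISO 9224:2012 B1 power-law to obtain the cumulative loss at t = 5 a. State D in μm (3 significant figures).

copper: f(T) = -0.080·(T−10) [T>10 °C] = -0.1120
  Pd branch = 0.0053·Pd^0.26·e^(0.059·RH+f) = 1.501 μm/a
  Cl⁻ term: 0.01025·285.0^0.27·exp(0.036·84+0.049·11.4) = 1.696
  r_corr = 1.501 + 1.696 = 3.197 μm/a
Long-term exponent b (ISO 9224 Table 2, B1) = 0.667
  D(5) = 3.197 × 5^0.667 = 3.197 × 2.926 = 9.355 μm

D(5) = 9.35 μm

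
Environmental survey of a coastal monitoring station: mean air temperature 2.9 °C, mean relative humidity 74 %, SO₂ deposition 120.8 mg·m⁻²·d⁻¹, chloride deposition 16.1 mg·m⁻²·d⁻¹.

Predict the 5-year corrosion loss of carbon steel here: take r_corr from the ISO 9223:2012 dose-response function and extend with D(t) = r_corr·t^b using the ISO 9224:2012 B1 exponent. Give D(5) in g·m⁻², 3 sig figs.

D(5) = 725 g·m⁻²

carbon steel: T≤10 °C ⇒ hinge +0.150·(2.9−10) = -1.0650
  Pd branch = 1.77·Pd^0.52·e^(0.02·RH+f) = 32.43 μm/a
  Sd branch = 0.102·Sd^0.62·e^(0.033·RH+0.04·T) = 7.375 μm/a
  r_corr = 32.43 + 7.375 = 39.8 μm/a
Long-term exponent b (ISO 9224 Table 2, B1) = 0.523
  D(5) = 39.8 × 5^0.523 = 39.8 × 2.32 = 92.35 μm
  Mass loss = 92.35 μm × 7.85 g/cm³ = 725 g·m⁻²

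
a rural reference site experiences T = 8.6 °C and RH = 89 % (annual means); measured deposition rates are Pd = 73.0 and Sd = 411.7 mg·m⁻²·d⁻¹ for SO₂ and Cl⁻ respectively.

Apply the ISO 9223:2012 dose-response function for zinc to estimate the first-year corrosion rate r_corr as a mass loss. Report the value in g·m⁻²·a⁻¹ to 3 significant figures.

r_corr = 51.0 g·m⁻²·a⁻¹

zinc: temperature factor f = +0.038·(-1.4) = -0.0532
  Pd branch = 0.0129·Pd^0.44·e^(0.046·RH+f) = 4.846 μm/a
  Cl⁻ term: 0.0175·411.7^0.57·exp(0.008·89+0.085·8.6) = 2.291
  r_corr = 4.846 + 2.291 = 7.137 μm/a
Convert to mass loss: 7.137 μm/a × 7.14 g/cm³ = 50.96 g·m⁻²·a⁻¹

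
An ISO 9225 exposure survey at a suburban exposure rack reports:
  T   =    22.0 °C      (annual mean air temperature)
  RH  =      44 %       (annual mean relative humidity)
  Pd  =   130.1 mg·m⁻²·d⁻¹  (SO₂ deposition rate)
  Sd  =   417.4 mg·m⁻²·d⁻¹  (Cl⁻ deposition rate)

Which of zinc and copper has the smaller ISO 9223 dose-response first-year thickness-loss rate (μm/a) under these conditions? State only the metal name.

copper

zinc: temperature factor f = -0.071·(12.0) = -0.8520
  SO₂ term: 0.0129·130.1^0.44·exp(0.046·44-0.8520) = 0.3547
  Cl⁻ term: 0.0175·417.4^0.57·exp(0.008·44+0.085·22.0) = 5.032
  sum: 0.3547 + 5.032 → r_corr = 5.387 μm/a
copper: f(T) = -0.080·(T−10) [T>10 °C] = -0.9600
  Pd branch = 0.0053·Pd^0.26·e^(0.059·RH+f) = 0.09649 μm/a
  Sd branch = 0.01025·Sd^0.27·e^(0.036·RH+0.049·T) = 0.7488 μm/a
  sum: 0.09649 + 0.7488 → r_corr = 0.8453 μm/a
Ordering by μm/a: zinc (5.39) > copper (0.845)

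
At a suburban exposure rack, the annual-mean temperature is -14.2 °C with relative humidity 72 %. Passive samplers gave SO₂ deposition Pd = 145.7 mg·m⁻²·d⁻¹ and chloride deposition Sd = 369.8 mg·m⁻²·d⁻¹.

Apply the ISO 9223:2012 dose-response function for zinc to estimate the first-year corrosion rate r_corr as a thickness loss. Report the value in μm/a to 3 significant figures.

zinc: f(T) = +0.038·(T−10) [T≤10 °C] = -0.9196
  Pd branch = 0.0129·Pd^0.44·e^(0.046·RH+f) = 1.263 μm/a
  Cl⁻ term: 0.0175·369.8^0.57·exp(0.008·72+0.085·-14.2) = 0.2709
  r_corr = 1.263 + 0.2709 = 1.534 μm/a

r_corr = 1.53 μm/a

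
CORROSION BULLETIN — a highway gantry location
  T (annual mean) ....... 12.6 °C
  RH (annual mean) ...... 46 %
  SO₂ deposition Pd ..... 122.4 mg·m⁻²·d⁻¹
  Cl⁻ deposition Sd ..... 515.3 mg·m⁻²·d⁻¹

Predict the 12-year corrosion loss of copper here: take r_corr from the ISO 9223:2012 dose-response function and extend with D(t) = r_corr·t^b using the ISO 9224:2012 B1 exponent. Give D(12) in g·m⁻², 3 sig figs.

copper: f(T) = -0.080·(T−10) [T>10 °C] = -0.2080
  SO₂ term: 0.0053·122.4^0.26·exp(0.059·46-0.2080) = 0.2267
  Sd branch = 0.01025·Sd^0.27·e^(0.036·RH+0.049·T) = 0.5374 μm/a
  sum: 0.2267 + 0.5374 → r_corr = 0.7641 μm/a
Power-law: D(12) = r_corr · 12^0.667
  D(12) = 0.7641 × 12^0.667 = 0.7641 × 5.246 = 4.008 μm
  Mass loss = 4.008 μm × 8.96 g/cm³ = 35.91 g·m⁻²

D(12) = 35.9 g·m⁻²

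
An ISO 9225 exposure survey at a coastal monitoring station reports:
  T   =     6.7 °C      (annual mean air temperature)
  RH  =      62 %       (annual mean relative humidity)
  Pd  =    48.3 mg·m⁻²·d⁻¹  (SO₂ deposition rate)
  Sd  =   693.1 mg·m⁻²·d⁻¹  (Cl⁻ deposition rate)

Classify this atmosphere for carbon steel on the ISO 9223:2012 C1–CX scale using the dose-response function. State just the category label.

C5

carbon steel: T≤10 °C ⇒ hinge +0.150·(6.7−10) = -0.4950
  Pd branch = 1.77·Pd^0.52·e^(0.02·RH+f) = 28 μm/a
  Cl⁻ term: 0.102·693.1^0.62·exp(0.033·62+0.04·6.7) = 59.55
  sum: 28 + 59.55 → r_corr = 87.55 μm/a
ISO 9223 Table 2 (carbon steel): 80 < 87.5 ≤ 200 μm/a ⇒ C5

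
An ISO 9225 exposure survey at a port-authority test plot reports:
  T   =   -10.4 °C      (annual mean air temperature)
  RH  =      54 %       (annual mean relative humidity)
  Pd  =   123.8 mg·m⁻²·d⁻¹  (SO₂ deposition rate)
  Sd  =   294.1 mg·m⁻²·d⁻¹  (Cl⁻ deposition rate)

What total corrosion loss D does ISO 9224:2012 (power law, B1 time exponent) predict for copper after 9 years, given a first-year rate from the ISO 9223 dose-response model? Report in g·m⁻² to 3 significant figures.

copper: T≤10 °C ⇒ hinge +0.126·(-10.4−10) = -2.5704
  SO₂ term: 0.0053·123.8^0.26·exp(0.059·54-2.5704) = 0.03433
  Cl⁻ term: 0.01025·294.1^0.27·exp(0.036·54+0.049·-10.4) = 0.1996
  r_corr = 0.03433 + 0.1996 = 0.2339 μm/a
Power-law: D(9) = r_corr · 9^0.667
  D(9) = 0.2339 × 9^0.667 = 0.2339 × 4.33 = 1.013 μm
  Mass loss = 1.013 μm × 8.96 g/cm³ = 9.076 g·m⁻²

D(9) = 9.08 g·m⁻²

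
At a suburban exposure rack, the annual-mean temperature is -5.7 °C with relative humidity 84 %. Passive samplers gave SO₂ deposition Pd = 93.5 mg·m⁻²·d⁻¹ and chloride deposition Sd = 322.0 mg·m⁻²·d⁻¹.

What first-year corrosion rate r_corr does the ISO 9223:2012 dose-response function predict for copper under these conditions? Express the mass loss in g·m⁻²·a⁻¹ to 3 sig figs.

r_corr = 9.83 g·m⁻²·a⁻¹

copper: f(T) = +0.126·(T−10) [T≤10 °C] = -1.9782
  Pd branch = 0.0053·Pd^0.26·e^(0.059·RH+f) = 0.3388 μm/a
  Cl⁻ term: 0.01025·322.0^0.27·exp(0.036·84+0.049·-5.7) = 0.7583
  sum: 0.3388 + 0.7583 → r_corr = 1.097 μm/a
Convert to mass loss: 1.097 μm/a × 8.96 g/cm³ = 9.83 g·m⁻²·a⁻¹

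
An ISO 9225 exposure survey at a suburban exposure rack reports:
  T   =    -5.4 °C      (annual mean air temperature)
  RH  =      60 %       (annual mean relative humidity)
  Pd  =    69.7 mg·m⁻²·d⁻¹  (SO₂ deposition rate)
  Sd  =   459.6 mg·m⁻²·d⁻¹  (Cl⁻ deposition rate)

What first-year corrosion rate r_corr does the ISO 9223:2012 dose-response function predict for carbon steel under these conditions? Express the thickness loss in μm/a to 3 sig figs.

carbon steel: f(T) = +0.150·(T−10) [T≤10 °C] = -2.3100
  Pd branch = 1.77·Pd^0.52·e^(0.02·RH+f) = 5.301 μm/a
  Sd branch = 0.102·Sd^0.62·e^(0.033·RH+0.04·T) = 26.63 μm/a
  sum: 5.301 + 26.63 → r_corr = 31.93 μm/a

r_corr = 31.9 μm/a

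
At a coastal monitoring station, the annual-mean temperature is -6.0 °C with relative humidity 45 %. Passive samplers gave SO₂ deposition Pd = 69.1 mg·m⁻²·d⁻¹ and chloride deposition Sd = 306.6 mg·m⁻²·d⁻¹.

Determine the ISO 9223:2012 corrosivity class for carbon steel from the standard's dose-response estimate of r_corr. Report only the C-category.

C2

carbon steel: temperature factor f = +0.150·(-16.0) = -2.4000
  sulphur-dioxide contribution → 3.573 μm/a
  chloride contribution → 12.33 μm/a
  total first-year rate 15.9 μm/a
ISO 9223 Table 2 (carbon steel): 1.3 < 15.9 ≤ 25 μm/a ⇒ C2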